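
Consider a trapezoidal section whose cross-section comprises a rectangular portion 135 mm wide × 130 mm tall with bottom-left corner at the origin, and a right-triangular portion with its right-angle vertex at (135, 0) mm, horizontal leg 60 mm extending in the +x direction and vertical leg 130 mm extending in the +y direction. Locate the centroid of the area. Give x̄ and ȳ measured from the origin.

x̄ = 83.41 mm, ȳ = 61.06 mm

rectangular portion: A = 135 × 130 = 17550.00, centroid at (67.50, 65.00).
triangular portion: A = ½·60·130 = 3900.00, centroid at (155.00, 43.33).
ΣA = 21450.00 mm², ΣAx̄ = 1789125.00 mm³, ΣAȳ = 1309750.00 mm³.
x̄ = 1789125.00/21450.00 = 83.41 mm; ȳ = 1309750.00/21450.00 = 61.06 mm.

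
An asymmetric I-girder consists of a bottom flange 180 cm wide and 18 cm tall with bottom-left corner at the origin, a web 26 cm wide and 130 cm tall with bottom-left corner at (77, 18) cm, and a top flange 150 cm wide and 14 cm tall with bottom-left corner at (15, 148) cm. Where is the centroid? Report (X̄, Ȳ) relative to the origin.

bottom flange: A = 180 × 18 = 3240.00, centroid at (90.00, 9.00).
web: A = 26 × 130 = 3380.00, centroid at (90.00, 83.00).
top flange: A = 150 × 14 = 2100.00, centroid at (90.00, 155.00).
ΣA = 8720.00 cm², ΣAX̄ = 784800.00 cm³, ΣAȲ = 635200.00 cm³.
X̄ = 784800.00/8720.00 = 90.00 cm; Ȳ = 635200.00/8720.00 = 72.84 cm.

X̄ = 90.00 cm, Ȳ = 72.84 cm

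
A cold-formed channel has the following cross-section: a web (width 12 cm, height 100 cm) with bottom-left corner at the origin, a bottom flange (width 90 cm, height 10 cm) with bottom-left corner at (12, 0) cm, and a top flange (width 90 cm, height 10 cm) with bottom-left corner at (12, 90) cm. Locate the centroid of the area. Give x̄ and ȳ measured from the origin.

web: A = 12 × 100 = 1200.00, centroid at (6.00, 50.00).
bottom flange: A = 90 × 10 = 900.00, centroid at (57.00, 5.00).
top flange: A = 90 × 10 = 900.00, centroid at (57.00, 95.00).
ΣA = 3000.00 cm²
ΣAx̄ = (1200.00)(6.00) + (900.00)(57.00) + (900.00)(57.00) = 109800.00 cm³
ΣAȳ = (1200.00)(50.00) + (900.00)(5.00) + (900.00)(95.00) = 150000.00 cm³
x̄ = 109800.00 / 3000.00 = 36.60 cm
ȳ = 150000.00 / 3000.00 = 50.00 cm

x̄ = 36.60 cm, ȳ = 50.00 cm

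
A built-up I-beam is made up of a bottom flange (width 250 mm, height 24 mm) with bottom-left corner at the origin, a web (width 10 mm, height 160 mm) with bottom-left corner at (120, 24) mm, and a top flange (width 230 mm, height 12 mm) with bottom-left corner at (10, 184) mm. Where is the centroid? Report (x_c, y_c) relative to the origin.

bottom flange: A = 250 × 24 = 6000.00, centroid at (125.00, 12.00).
web: A = 10 × 160 = 1600.00, centroid at (125.00, 104.00).
top flange: A = 230 × 12 = 2760.00, centroid at (125.00, 190.00).
ΣA = 10360.00 mm²
ΣAx_c = (6000.00)(125.00) + (1600.00)(125.00) + (2760.00)(125.00) = 1295000.00 mm³
ΣAy_c = (6000.00)(12.00) + (1600.00)(104.00) + (2760.00)(190.00) = 762800.00 mm³
x_c = 1295000.00 / 10360.00 = 125.00 mm
y_c = 762800.00 / 10360.00 = 73.63 mm

x_c = 125.00 mm, y_c = 73.63 mm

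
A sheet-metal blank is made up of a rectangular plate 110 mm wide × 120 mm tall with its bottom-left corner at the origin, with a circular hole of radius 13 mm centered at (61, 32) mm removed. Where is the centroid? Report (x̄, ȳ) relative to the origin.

x̄ = 54.75 mm, ȳ = 61.17 mm

Part | A | x̄ᵢ | ȳᵢ | A·x̄ᵢ | A·ȳᵢ
plate | 13200.00 | 55.00 | 60.00 | 726000.00 | 792000.00
hole | -530.93 | 61.00 | 32.00 | -32386.68 | -16989.73
Σ | 12669.07 |  |  | 693613.32 | 775010.27
x̄ = 693613.32 / 12669.07 = 54.75 mm
ȳ = 775010.27 / 12669.07 = 61.17 mm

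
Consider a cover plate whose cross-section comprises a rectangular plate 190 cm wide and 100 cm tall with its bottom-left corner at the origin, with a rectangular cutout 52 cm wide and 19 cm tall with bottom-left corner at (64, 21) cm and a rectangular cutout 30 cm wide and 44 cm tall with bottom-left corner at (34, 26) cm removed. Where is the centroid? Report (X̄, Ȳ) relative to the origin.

plate: A = 190 × 100 = 19000.00, centroid at (95.00, 50.00).
hole 1: A = −(52 × 19) = -988.00, centroid at (90.00, 30.50).
hole 2: A = −(30 × 44) = -1320.00, centroid at (49.00, 48.00).
ΣA = 16692.00 cm²
ΣAX̄ = (19000.00)(95.00) + (-988.00)(90.00) + (-1320.00)(49.00) = 1651400.00 cm³
ΣAȲ = (19000.00)(50.00) + (-988.00)(30.50) + (-1320.00)(48.00) = 856506.00 cm³
X̄ = 1651400.00 / 16692.00 = 98.93 cm
Ȳ = 856506.00 / 16692.00 = 51.31 cm

X̄ = 98.93 cm, Ȳ = 51.31 cm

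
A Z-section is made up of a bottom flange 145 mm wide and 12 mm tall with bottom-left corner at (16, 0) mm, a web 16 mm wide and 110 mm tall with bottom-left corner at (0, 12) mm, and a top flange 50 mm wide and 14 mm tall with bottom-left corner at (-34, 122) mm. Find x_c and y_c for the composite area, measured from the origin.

Part | A | x̄ᵢ | ȳᵢ | A·x̄ᵢ | A·ȳᵢ
bottom flange | 1740.00 | 88.50 | 6.00 | 153990.00 | 10440.00
web | 1760.00 | 8.00 | 67.00 | 14080.00 | 117920.00
top flange | 700.00 | -9.00 | 129.00 | -6300.00 | 90300.00
Σ | 4200.00 |  |  | 161770.00 | 218660.00
x_c = 161770.00 / 4200.00 = 38.52 mm
y_c = 218660.00 / 4200.00 = 52.06 mm

x_c = 38.52 mm, y_c = 52.06 mm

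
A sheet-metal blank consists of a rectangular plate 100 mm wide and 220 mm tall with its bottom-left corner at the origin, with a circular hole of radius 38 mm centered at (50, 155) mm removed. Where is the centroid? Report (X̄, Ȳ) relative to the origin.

plate: A = 100 × 220 = 22000.00, centroid at (50.00, 110.00).
hole: A = −π·38² = -4536.46, centroid at (50.00, 155.00).
ΣA = 17463.54 mm²
ΣAX̄ = (22000.00)(50.00) + (-4536.46)(50.00) = 873177.01 mm³
ΣAȲ = (22000.00)(110.00) + (-4536.46)(155.00) = 1716848.73 mm³
X̄ = 873177.01 / 17463.54 = 50.00 mm
Ȳ = 1716848.73 / 17463.54 = 98.31 mm

X̄ = 50.00 mm, Ȳ = 98.31 mm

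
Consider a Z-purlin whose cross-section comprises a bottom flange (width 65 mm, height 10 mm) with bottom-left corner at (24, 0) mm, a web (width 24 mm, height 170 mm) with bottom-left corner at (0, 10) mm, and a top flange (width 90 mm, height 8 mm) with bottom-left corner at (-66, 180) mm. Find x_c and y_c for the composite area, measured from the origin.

bottom flange: A = 65 × 10 = 650.00, centroid at (56.50, 5.00).
web: A = 24 × 170 = 4080.00, centroid at (12.00, 95.00).
top flange: A = 90 × 8 = 720.00, centroid at (-21.00, 184.00).
ΣA = 5450.00 mm²
ΣAx_c = (650.00)(56.50) + (4080.00)(12.00) + (720.00)(-21.00) = 70565.00 mm³
ΣAy_c = (650.00)(5.00) + (4080.00)(95.00) + (720.00)(184.00) = 523330.00 mm³
x_c = 70565.00 / 5450.00 = 12.95 mm
y_c = 523330.00 / 5450.00 = 96.02 mm

x_c = 12.95 mm, y_c = 96.02 mm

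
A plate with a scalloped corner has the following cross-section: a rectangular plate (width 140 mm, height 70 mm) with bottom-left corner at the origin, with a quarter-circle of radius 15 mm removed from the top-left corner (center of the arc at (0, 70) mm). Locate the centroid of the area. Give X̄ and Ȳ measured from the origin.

plate: A = 140 × 70 = 9800.00, centroid at (70.00, 35.00).
removed quarter-circle: A = −¼π·15² = -176.71, centroid at (6.37, 63.63).
ΣA = 9623.29 mm², ΣAX̄ = 684875.00 mm³, ΣAȲ = 331754.98 mm³.
X̄ = 684875.00/9623.29 = 71.17 mm; Ȳ = 331754.98/9623.29 = 34.47 mm.

X̄ = 71.17 mm, Ȳ = 34.47 mm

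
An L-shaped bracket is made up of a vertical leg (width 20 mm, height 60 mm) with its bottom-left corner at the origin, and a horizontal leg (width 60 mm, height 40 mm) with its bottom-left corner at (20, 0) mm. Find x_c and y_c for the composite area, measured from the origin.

x_c = 36.67 mm, y_c = 23.33 mm

vertical leg: A = 20 × 60 = 1200.00, centroid at (10.00, 30.00).
horizontal leg: A = 60 × 40 = 2400.00, centroid at (50.00, 20.00).
ΣA = 3600.00 mm², ΣAx_c = 132000.00 mm³, ΣAy_c = 84000.00 mm³.
x_c = 132000.00/3600.00 = 36.67 mm; y_c = 84000.00/3600.00 = 23.33 mm.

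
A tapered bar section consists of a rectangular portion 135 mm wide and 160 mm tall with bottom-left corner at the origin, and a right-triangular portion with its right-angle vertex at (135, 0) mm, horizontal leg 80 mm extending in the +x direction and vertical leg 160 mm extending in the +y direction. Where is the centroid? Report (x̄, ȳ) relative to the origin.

x̄ = 89.02 mm, ȳ = 73.90 mm

rectangular portion: A = 135 × 160 = 21600.00, centroid at (67.50, 80.00).
triangular portion: A = ½·80·160 = 6400.00, centroid at (161.67, 53.33).
ΣA = 28000.00 mm²
ΣAx̄ = (21600.00)(67.50) + (6400.00)(161.67) = 2492666.67 mm³
ΣAȳ = (21600.00)(80.00) + (6400.00)(53.33) = 2069333.33 mm³
x̄ = 2492666.67 / 28000.00 = 89.02 mm
ȳ = 2069333.33 / 28000.00 = 73.90 mm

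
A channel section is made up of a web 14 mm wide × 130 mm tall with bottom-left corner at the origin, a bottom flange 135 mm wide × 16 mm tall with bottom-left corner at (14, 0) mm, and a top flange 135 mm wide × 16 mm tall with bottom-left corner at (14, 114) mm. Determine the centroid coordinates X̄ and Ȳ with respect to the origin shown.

X̄ = 59.42 mm, Ȳ = 65.00 mm

web: A = 14 × 130 = 1820.00, centroid at (7.00, 65.00).
bottom flange: A = 135 × 16 = 2160.00, centroid at (81.50, 8.00).
top flange: A = 135 × 16 = 2160.00, centroid at (81.50, 122.00).
ΣA = 6140.00 mm²
ΣAX̄ = (1820.00)(7.00) + (2160.00)(81.50) + (2160.00)(81.50) = 364820.00 mm³
ΣAȲ = (1820.00)(65.00) + (2160.00)(8.00) + (2160.00)(122.00) = 399100.00 mm³
X̄ = 364820.00 / 6140.00 = 59.42 mm
Ȳ = 399100.00 / 6140.00 = 65.00 mm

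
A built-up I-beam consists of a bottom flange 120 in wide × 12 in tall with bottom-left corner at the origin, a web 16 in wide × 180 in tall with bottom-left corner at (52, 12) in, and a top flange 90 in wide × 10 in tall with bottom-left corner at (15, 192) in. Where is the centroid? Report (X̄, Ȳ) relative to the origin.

X̄ = 60.00 in, Ȳ = 91.90 in

Part | A | x̄ᵢ | ȳᵢ | A·x̄ᵢ | A·ȳᵢ
bottom flange | 1440.00 | 60.00 | 6.00 | 86400.00 | 8640.00
web | 2880.00 | 60.00 | 102.00 | 172800.00 | 293760.00
top flange | 900.00 | 60.00 | 197.00 | 54000.00 | 177300.00
Σ | 5220.00 |  |  | 313200.00 | 479700.00
X̄ = 313200.00 / 5220.00 = 60.00 in
Ȳ = 479700.00 / 5220.00 = 91.90 in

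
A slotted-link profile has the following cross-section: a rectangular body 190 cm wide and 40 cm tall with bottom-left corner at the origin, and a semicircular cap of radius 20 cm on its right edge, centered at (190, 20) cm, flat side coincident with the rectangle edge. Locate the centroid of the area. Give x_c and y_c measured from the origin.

x_c = 102.90 cm, y_c = 20.00 cm

rectangular body: A = 190 × 40 = 7600.00, centroid at (95.00, 20.00).
semicircular end: A = ½π·20² = 628.32, centroid at (198.49, 20.00).
ΣA = 8228.32 cm², ΣAx_c = 846713.85 cm³, ΣAy_c = 164566.37 cm³.
x_c = 846713.85/8228.32 = 102.90 cm; y_c = 164566.37/8228.32 = 20.00 cm.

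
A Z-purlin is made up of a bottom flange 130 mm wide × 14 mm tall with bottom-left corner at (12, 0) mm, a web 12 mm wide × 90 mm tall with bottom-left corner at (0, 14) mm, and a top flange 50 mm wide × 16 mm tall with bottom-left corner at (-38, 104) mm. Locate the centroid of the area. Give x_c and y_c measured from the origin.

bottom flange: A = 130 × 14 = 1820.00, centroid at (77.00, 7.00).
web: A = 12 × 90 = 1080.00, centroid at (6.00, 59.00).
top flange: A = 50 × 16 = 800.00, centroid at (-13.00, 112.00).
ΣA = 3700.00 mm²
ΣAx_c = (1820.00)(77.00) + (1080.00)(6.00) + (800.00)(-13.00) = 136220.00 mm³
ΣAy_c = (1820.00)(7.00) + (1080.00)(59.00) + (800.00)(112.00) = 166060.00 mm³
x_c = 136220.00 / 3700.00 = 36.82 mm
y_c = 166060.00 / 3700.00 = 44.88 mm

x_c = 36.82 mm, y_c = 44.88 mm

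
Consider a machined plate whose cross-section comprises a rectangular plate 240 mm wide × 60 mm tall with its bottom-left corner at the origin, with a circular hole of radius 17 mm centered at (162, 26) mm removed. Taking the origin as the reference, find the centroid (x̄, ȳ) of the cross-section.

x̄ = 117.17 mm, ȳ = 30.27 mm

plate: A = 240 × 60 = 14400.00, centroid at (120.00, 30.00).
hole: A = −π·17² = -907.92, centroid at (162.00, 26.00).
ΣA = 13492.08 mm², ΣAx̄ = 1580916.92 mm³, ΣAȳ = 408394.07 mm³.
x̄ = 1580916.92/13492.08 = 117.17 mm; ȳ = 408394.07/13492.08 = 30.27 mm.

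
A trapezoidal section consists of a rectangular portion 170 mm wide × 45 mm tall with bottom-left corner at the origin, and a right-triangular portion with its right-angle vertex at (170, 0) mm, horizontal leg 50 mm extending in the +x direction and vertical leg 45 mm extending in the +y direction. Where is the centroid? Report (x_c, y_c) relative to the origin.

Part | A | x̄ᵢ | ȳᵢ | A·x̄ᵢ | A·ȳᵢ
rectangular portion | 7650.00 | 85.00 | 22.50 | 650250.00 | 172125.00
triangular portion | 1125.00 | 186.67 | 15.00 | 210000.00 | 16875.00
Σ | 8775.00 |  |  | 860250.00 | 189000.00
x_c = 860250.00 / 8775.00 = 98.03 mm
y_c = 189000.00 / 8775.00 = 21.54 mm

x_c = 98.03 mm, y_c = 21.54 mm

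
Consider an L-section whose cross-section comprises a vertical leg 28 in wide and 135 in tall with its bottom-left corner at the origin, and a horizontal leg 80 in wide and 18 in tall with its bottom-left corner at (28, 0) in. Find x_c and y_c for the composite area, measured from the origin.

x_c = 28.90 in, y_c = 51.36 in

vertical leg: A = 28 × 135 = 3780.00, centroid at (14.00, 67.50).
horizontal leg: A = 80 × 18 = 1440.00, centroid at (68.00, 9.00).
ΣA = 5220.00 in², ΣAx_c = 150840.00 in³, ΣAy_c = 268110.00 in³.
x_c = 150840.00/5220.00 = 28.90 in; y_c = 268110.00/5220.00 = 51.36 in.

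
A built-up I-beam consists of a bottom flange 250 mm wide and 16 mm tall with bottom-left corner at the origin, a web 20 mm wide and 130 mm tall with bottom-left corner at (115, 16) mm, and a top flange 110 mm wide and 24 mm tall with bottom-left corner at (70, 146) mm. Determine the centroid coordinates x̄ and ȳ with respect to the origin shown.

x̄ = 125.00 mm, ȳ = 71.40 mm

bottom flange: A = 250 × 16 = 4000.00, centroid at (125.00, 8.00).
web: A = 20 × 130 = 2600.00, centroid at (125.00, 81.00).
top flange: A = 110 × 24 = 2640.00, centroid at (125.00, 158.00).
ΣA = 9240.00 mm²
ΣAx̄ = (4000.00)(125.00) + (2600.00)(125.00) + (2640.00)(125.00) = 1155000.00 mm³
ΣAȳ = (4000.00)(8.00) + (2600.00)(81.00) + (2640.00)(158.00) = 659720.00 mm³
x̄ = 1155000.00 / 9240.00 = 125.00 mm
ȳ = 659720.00 / 9240.00 = 71.40 mm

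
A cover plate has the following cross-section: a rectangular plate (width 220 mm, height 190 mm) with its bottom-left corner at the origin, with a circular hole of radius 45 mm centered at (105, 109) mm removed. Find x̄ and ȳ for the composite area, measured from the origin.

plate: A = 220 × 190 = 41800.00, centroid at (110.00, 95.00).
hole: A = −π·45² = -6361.73, centroid at (105.00, 109.00).
ΣA = 35438.27 mm²
ΣAx̄ = (41800.00)(110.00) + (-6361.73)(105.00) = 3930018.86 mm³
ΣAȳ = (41800.00)(95.00) + (-6361.73)(109.00) = 3277571.96 mm³
x̄ = 3930018.86 / 35438.27 = 110.90 mm
ȳ = 3277571.96 / 35438.27 = 92.49 mm

x̄ = 110.90 mm, ȳ = 92.49 mm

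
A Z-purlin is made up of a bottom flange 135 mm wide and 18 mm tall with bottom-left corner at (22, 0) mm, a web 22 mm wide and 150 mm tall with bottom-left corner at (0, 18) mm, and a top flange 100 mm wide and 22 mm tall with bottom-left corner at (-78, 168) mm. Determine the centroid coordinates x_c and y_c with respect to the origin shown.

bottom flange: A = 135 × 18 = 2430.00, centroid at (89.50, 9.00).
web: A = 22 × 150 = 3300.00, centroid at (11.00, 93.00).
top flange: A = 100 × 22 = 2200.00, centroid at (-28.00, 179.00).
ΣA = 7930.00 mm², ΣAx_c = 192185.00 mm³, ΣAy_c = 722570.00 mm³.
x_c = 192185.00/7930.00 = 24.24 mm; y_c = 722570.00/7930.00 = 91.12 mm.

x_c = 24.24 mm, y_c = 91.12 mm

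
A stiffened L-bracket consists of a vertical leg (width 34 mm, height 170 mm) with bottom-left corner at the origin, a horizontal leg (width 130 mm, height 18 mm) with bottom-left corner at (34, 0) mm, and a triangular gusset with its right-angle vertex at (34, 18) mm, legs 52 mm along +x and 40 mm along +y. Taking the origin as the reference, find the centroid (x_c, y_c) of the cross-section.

x_c = 41.85 mm, y_c = 59.49 mm

vertical leg: A = 34 × 170 = 5780.00, centroid at (17.00, 85.00).
horizontal leg: A = 130 × 18 = 2340.00, centroid at (99.00, 9.00).
gusset: A = ½·52·40 = 1040.00, centroid at (51.33, 31.33).
ΣA = 9160.00 mm², ΣAx_c = 383306.67 mm³, ΣAy_c = 544946.67 mm³.
x_c = 383306.67/9160.00 = 41.85 mm; y_c = 544946.67/9160.00 = 59.49 mm.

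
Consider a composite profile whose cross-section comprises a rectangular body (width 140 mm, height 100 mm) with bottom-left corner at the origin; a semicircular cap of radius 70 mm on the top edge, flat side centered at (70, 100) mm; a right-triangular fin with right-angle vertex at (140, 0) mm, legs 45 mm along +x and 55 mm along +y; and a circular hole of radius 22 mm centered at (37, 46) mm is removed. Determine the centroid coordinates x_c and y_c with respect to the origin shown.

x_c = 77.26 mm, y_c = 77.10 mm

rectangular body: A = 140 × 100 = 14000.00, centroid at (70.00, 50.00).
semicircular top: A = ½π·70² = 7696.90, centroid at (70.00, 129.71).
triangular fin: A = ½·45·55 = 1237.50, centroid at (155.00, 18.33).
hole: A = −π·22² = -1520.53, centroid at (37.00, 46.00).
ΣA = 21413.87 mm²
ΣAx_c = (14000.00)(70.00) + (7696.90)(70.00) + (1237.50)(155.00) + (-1520.53)(37.00) = 1654336.00 mm³
ΣAy_c = (14000.00)(50.00) + (7696.90)(129.71) + (1237.50)(18.33) + (-1520.53)(46.00) = 1651099.95 mm³
x_c = 1654336.00 / 21413.87 = 77.26 mm
y_c = 1651099.95 / 21413.87 = 77.10 mm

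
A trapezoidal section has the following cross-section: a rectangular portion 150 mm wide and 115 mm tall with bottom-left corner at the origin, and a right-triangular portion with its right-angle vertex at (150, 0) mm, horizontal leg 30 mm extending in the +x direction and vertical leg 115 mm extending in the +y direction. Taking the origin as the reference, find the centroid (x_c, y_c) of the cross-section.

x_c = 82.73 mm, y_c = 55.76 mm

Part | A | x̄ᵢ | ȳᵢ | A·x̄ᵢ | A·ȳᵢ
rectangular portion | 17250.00 | 75.00 | 57.50 | 1293750.00 | 991875.00
triangular portion | 1725.00 | 160.00 | 38.33 | 276000.00 | 66125.00
Σ | 18975.00 |  |  | 1569750.00 | 1058000.00
x_c = 1569750.00 / 18975.00 = 82.73 mm
y_c = 1058000.00 / 18975.00 = 55.76 mm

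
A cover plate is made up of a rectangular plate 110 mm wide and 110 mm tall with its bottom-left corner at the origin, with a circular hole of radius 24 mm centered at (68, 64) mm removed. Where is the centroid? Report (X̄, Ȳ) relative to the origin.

X̄ = 52.71 mm, Ȳ = 53.42 mm

Part | A | x̄ᵢ | ȳᵢ | A·x̄ᵢ | A·ȳᵢ
plate | 12100.00 | 55.00 | 55.00 | 665500.00 | 665500.00
hole | -1809.56 | 68.00 | 64.00 | -123049.90 | -115811.67
Σ | 10290.44 |  |  | 542450.10 | 549688.33
X̄ = 542450.10 / 10290.44 = 52.71 mm
Ȳ = 549688.33 / 10290.44 = 53.42 mm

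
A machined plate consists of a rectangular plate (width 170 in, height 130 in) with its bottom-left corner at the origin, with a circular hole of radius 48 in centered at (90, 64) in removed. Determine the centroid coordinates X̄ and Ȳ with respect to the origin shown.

Part | A | x̄ᵢ | ȳᵢ | A·x̄ᵢ | A·ȳᵢ
plate | 22100.00 | 85.00 | 65.00 | 1878500.00 | 1436500.00
hole | -7238.23 | 90.00 | 64.00 | -651440.65 | -463246.69
Σ | 14861.77 |  |  | 1227059.35 | 973253.31
X̄ = 1227059.35 / 14861.77 = 82.56 in
Ȳ = 973253.31 / 14861.77 = 65.49 in

X̄ = 82.56 in, Ȳ = 65.49 in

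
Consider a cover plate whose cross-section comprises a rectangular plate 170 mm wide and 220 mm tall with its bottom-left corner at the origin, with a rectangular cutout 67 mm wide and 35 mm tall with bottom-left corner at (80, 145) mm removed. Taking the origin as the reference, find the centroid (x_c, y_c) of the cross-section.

x_c = 83.09 mm, y_c = 106.49 mm

plate: A = 170 × 220 = 37400.00, centroid at (85.00, 110.00).
hole: A = −(67 × 35) = -2345.00, centroid at (113.50, 162.50).
ΣA = 35055.00 mm²
ΣAx_c = (37400.00)(85.00) + (-2345.00)(113.50) = 2912842.50 mm³
ΣAy_c = (37400.00)(110.00) + (-2345.00)(162.50) = 3732937.50 mm³
x_c = 2912842.50 / 35055.00 = 83.09 mm
y_c = 3732937.50 / 35055.00 = 106.49 mm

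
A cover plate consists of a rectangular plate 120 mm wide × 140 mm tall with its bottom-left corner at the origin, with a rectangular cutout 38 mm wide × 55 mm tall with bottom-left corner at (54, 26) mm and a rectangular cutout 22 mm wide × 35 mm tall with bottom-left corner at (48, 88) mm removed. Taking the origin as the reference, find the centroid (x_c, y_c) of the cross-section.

x_c = 58.11 mm, y_c = 70.51 mm

Part | A | x̄ᵢ | ȳᵢ | A·x̄ᵢ | A·ȳᵢ
plate | 16800.00 | 60.00 | 70.00 | 1008000.00 | 1176000.00
hole 1 | -2090.00 | 73.00 | 53.50 | -152570.00 | -111815.00
hole 2 | -770.00 | 59.00 | 105.50 | -45430.00 | -81235.00
Σ | 13940.00 |  |  | 810000.00 | 982950.00
x_c = 810000.00 / 13940.00 = 58.11 mm
y_c = 982950.00 / 13940.00 = 70.51 mm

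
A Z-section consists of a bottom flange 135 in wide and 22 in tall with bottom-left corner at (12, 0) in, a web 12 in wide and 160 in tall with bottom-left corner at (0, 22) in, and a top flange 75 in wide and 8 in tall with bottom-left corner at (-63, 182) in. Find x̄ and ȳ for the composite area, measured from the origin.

bottom flange: A = 135 × 22 = 2970.00, centroid at (79.50, 11.00).
web: A = 12 × 160 = 1920.00, centroid at (6.00, 102.00).
top flange: A = 75 × 8 = 600.00, centroid at (-25.50, 186.00).
ΣA = 5490.00 in²
ΣAx̄ = (2970.00)(79.50) + (1920.00)(6.00) + (600.00)(-25.50) = 232335.00 in³
ΣAȳ = (2970.00)(11.00) + (1920.00)(102.00) + (600.00)(186.00) = 340110.00 in³
x̄ = 232335.00 / 5490.00 = 42.32 in
ȳ = 340110.00 / 5490.00 = 61.95 in

x̄ = 42.32 in, ȳ = 61.95 in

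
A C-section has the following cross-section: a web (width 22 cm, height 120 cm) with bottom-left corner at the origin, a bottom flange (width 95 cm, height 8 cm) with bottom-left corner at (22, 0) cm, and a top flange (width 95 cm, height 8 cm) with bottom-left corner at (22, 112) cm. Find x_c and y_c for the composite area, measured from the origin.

x_c = 32.38 cm, y_c = 60.00 cm

web: A = 22 × 120 = 2640.00, centroid at (11.00, 60.00).
bottom flange: A = 95 × 8 = 760.00, centroid at (69.50, 4.00).
top flange: A = 95 × 8 = 760.00, centroid at (69.50, 116.00).
ΣA = 4160.00 cm²
ΣAx_c = (2640.00)(11.00) + (760.00)(69.50) + (760.00)(69.50) = 134680.00 cm³
ΣAy_c = (2640.00)(60.00) + (760.00)(4.00) + (760.00)(116.00) = 249600.00 cm³
x_c = 134680.00 / 4160.00 = 32.38 cm
y_c = 249600.00 / 4160.00 = 60.00 cm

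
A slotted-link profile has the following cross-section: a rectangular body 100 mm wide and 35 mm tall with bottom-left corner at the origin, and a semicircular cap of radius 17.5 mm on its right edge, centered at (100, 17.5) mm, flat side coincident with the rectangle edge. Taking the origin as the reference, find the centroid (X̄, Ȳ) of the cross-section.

Part | A | x̄ᵢ | ȳᵢ | A·x̄ᵢ | A·ȳᵢ
rectangular body | 3500.00 | 50.00 | 17.50 | 175000.00 | 61250.00
semicircular end | 481.06 | 107.43 | 17.50 | 51678.55 | 8418.49
Σ | 3981.06 |  |  | 226678.55 | 69668.49
X̄ = 226678.55 / 3981.06 = 56.94 mm
Ȳ = 69668.49 / 3981.06 = 17.50 mm

X̄ = 56.94 mm, Ȳ = 17.50 mm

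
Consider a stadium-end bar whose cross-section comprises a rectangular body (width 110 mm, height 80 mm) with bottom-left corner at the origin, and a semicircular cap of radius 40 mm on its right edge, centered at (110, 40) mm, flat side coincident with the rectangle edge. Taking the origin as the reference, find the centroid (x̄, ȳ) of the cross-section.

x̄ = 70.99 mm, ȳ = 40.00 mm

rectangular body: A = 110 × 80 = 8800.00, centroid at (55.00, 40.00).
semicircular end: A = ½π·40² = 2513.27, centroid at (126.98, 40.00).
ΣA = 11313.27 mm²
ΣAx̄ = (8800.00)(55.00) + (2513.27)(126.98) = 803126.82 mm³
ΣAȳ = (8800.00)(40.00) + (2513.27)(40.00) = 452530.96 mm³
x̄ = 803126.82 / 11313.27 = 70.99 mm
ȳ = 452530.96 / 11313.27 = 40.00 mm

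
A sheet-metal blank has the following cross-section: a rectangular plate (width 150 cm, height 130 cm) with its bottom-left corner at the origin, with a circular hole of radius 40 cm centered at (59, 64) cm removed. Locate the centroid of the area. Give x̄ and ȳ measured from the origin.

x̄ = 80.56 cm, ȳ = 65.35 cm

Part | A | x̄ᵢ | ȳᵢ | A·x̄ᵢ | A·ȳᵢ
plate | 19500.00 | 75.00 | 65.00 | 1462500.00 | 1267500.00
hole | -5026.55 | 59.00 | 64.00 | -296566.35 | -321699.09
Σ | 14473.45 |  |  | 1165933.65 | 945800.91
x̄ = 1165933.65 / 14473.45 = 80.56 cm
ȳ = 945800.91 / 14473.45 = 65.35 cm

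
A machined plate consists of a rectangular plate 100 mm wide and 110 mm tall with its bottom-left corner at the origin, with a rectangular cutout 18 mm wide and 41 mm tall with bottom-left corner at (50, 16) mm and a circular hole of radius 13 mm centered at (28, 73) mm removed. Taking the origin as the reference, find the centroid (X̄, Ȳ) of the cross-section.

X̄ = 50.52 mm, Ȳ = 55.42 mm

Part | A | x̄ᵢ | ȳᵢ | A·x̄ᵢ | A·ȳᵢ
plate | 11000.00 | 50.00 | 55.00 | 550000.00 | 605000.00
hole 1 | -738.00 | 59.00 | 36.50 | -43542.00 | -26937.00
hole 2 | -530.93 | 28.00 | 73.00 | -14866.02 | -38757.83
Σ | 9731.07 |  |  | 491591.98 | 539305.17
X̄ = 491591.98 / 9731.07 = 50.52 mm
Ȳ = 539305.17 / 9731.07 = 55.42 mm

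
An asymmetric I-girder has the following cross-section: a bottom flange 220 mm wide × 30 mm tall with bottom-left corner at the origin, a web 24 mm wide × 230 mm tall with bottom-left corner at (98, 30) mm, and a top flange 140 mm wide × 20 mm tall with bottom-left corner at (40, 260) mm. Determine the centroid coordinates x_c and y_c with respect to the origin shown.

bottom flange: A = 220 × 30 = 6600.00, centroid at (110.00, 15.00).
web: A = 24 × 230 = 5520.00, centroid at (110.00, 145.00).
top flange: A = 140 × 20 = 2800.00, centroid at (110.00, 270.00).
ΣA = 14920.00 mm², ΣAx_c = 1641200.00 mm³, ΣAy_c = 1655400.00 mm³.
x_c = 1641200.00/14920.00 = 110.00 mm; y_c = 1655400.00/14920.00 = 110.95 mm.

x_c = 110.00 mm, y_c = 110.95 mm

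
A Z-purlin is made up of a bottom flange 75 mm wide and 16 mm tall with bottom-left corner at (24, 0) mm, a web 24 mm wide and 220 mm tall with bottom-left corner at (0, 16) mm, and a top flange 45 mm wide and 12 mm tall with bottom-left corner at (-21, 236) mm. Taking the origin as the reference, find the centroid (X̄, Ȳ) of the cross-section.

X̄ = 19.65 mm, Ȳ = 114.75 mm

Part | A | x̄ᵢ | ȳᵢ | A·x̄ᵢ | A·ȳᵢ
bottom flange | 1200.00 | 61.50 | 8.00 | 73800.00 | 9600.00
web | 5280.00 | 12.00 | 126.00 | 63360.00 | 665280.00
top flange | 540.00 | 1.50 | 242.00 | 810.00 | 130680.00
Σ | 7020.00 |  |  | 137970.00 | 805560.00
X̄ = 137970.00 / 7020.00 = 19.65 mm
Ȳ = 805560.00 / 7020.00 = 114.75 mm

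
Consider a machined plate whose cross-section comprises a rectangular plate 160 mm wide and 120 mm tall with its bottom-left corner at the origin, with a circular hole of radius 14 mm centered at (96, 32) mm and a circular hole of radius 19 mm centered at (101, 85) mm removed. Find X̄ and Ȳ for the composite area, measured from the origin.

plate: A = 160 × 120 = 19200.00, centroid at (80.00, 60.00).
hole 1: A = −π·14² = -615.75, centroid at (96.00, 32.00).
hole 2: A = −π·19² = -1134.11, centroid at (101.00, 85.00).
ΣA = 17450.13 mm², ΣAX̄ = 1362342.18 mm³, ΣAȲ = 1035896.16 mm³.
X̄ = 1362342.18/17450.13 = 78.07 mm; Ȳ = 1035896.16/17450.13 = 59.36 mm.

X̄ = 78.07 mm, Ȳ = 59.36 mm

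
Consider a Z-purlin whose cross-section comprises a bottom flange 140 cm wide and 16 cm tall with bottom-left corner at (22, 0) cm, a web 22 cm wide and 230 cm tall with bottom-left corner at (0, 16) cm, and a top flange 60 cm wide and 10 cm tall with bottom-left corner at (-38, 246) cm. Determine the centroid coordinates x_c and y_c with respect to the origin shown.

x_c = 32.52 cm, y_c = 105.24 cm

Part | A | x̄ᵢ | ȳᵢ | A·x̄ᵢ | A·ȳᵢ
bottom flange | 2240.00 | 92.00 | 8.00 | 206080.00 | 17920.00
web | 5060.00 | 11.00 | 131.00 | 55660.00 | 662860.00
top flange | 600.00 | -8.00 | 251.00 | -4800.00 | 150600.00
Σ | 7900.00 |  |  | 256940.00 | 831380.00
x_c = 256940.00 / 7900.00 = 32.52 cm
y_c = 831380.00 / 7900.00 = 105.24 cm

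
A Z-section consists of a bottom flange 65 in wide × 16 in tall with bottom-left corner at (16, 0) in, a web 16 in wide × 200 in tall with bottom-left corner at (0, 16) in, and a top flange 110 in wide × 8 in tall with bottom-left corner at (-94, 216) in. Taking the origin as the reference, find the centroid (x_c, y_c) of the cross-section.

x_c = 8.15 in, y_c = 111.94 in

Part | A | x̄ᵢ | ȳᵢ | A·x̄ᵢ | A·ȳᵢ
bottom flange | 1040.00 | 48.50 | 8.00 | 50440.00 | 8320.00
web | 3200.00 | 8.00 | 116.00 | 25600.00 | 371200.00
top flange | 880.00 | -39.00 | 220.00 | -34320.00 | 193600.00
Σ | 5120.00 |  |  | 41720.00 | 573120.00
x_c = 41720.00 / 5120.00 = 8.15 in
y_c = 573120.00 / 5120.00 = 111.94 in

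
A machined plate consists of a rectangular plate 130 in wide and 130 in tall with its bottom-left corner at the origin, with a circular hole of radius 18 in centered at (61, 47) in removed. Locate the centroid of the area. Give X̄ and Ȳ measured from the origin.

plate: A = 130 × 130 = 16900.00, centroid at (65.00, 65.00).
hole: A = −π·18² = -1017.88, centroid at (61.00, 47.00).
ΣA = 15882.12 in²
ΣAX̄ = (16900.00)(65.00) + (-1017.88)(61.00) = 1036409.56 in³
ΣAȲ = (16900.00)(65.00) + (-1017.88)(47.00) = 1050659.83 in³
X̄ = 1036409.56 / 15882.12 = 65.26 in
Ȳ = 1050659.83 / 15882.12 = 66.15 in

X̄ = 65.26 in, Ȳ = 66.15 in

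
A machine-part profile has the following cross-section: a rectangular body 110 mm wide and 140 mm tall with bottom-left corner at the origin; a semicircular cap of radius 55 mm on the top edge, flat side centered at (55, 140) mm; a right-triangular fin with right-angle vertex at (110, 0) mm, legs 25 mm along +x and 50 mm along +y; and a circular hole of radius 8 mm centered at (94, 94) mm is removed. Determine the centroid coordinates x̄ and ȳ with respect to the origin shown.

rectangular body: A = 110 × 140 = 15400.00, centroid at (55.00, 70.00).
semicircular top: A = ½π·55² = 4751.66, centroid at (55.00, 163.34).
triangular fin: A = ½·25·50 = 625.00, centroid at (118.33, 16.67).
hole: A = −π·8² = -201.06, centroid at (94.00, 94.00).
ΣA = 20575.60 mm², ΣAx̄ = 1163399.75 mm³, ΣAȳ = 1845665.76 mm³.
x̄ = 1163399.75/20575.60 = 56.54 mm; ȳ = 1845665.76/20575.60 = 89.70 mm.

x̄ = 56.54 mm, ȳ = 89.70 mm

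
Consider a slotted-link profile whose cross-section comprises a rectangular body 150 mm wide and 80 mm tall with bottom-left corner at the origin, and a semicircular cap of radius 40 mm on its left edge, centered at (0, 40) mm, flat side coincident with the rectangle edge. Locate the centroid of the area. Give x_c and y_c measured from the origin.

x_c = 59.07 mm, y_c = 40.00 mm

Part | A | x̄ᵢ | ȳᵢ | A·x̄ᵢ | A·ȳᵢ
rectangular body | 12000.00 | 75.00 | 40.00 | 900000.00 | 480000.00
semicircular end | 2513.27 | -16.98 | 40.00 | -42666.67 | 100530.96
Σ | 14513.27 |  |  | 857333.33 | 580530.96
x_c = 857333.33 / 14513.27 = 59.07 mm
y_c = 580530.96 / 14513.27 = 40.00 mm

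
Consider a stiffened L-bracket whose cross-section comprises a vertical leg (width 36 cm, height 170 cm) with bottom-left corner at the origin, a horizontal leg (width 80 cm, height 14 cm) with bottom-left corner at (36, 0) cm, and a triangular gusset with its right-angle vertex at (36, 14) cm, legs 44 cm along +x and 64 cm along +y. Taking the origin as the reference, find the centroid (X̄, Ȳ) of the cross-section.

Part | A | x̄ᵢ | ȳᵢ | A·x̄ᵢ | A·ȳᵢ
vertical leg | 6120.00 | 18.00 | 85.00 | 110160.00 | 520200.00
horizontal leg | 1120.00 | 76.00 | 7.00 | 85120.00 | 7840.00
gusset | 1408.00 | 50.67 | 35.33 | 71338.67 | 49749.33
Σ | 8648.00 |  |  | 266618.67 | 577789.33
X̄ = 266618.67 / 8648.00 = 30.83 cm
Ȳ = 577789.33 / 8648.00 = 66.81 cm

X̄ = 30.83 cm, Ȳ = 66.81 cm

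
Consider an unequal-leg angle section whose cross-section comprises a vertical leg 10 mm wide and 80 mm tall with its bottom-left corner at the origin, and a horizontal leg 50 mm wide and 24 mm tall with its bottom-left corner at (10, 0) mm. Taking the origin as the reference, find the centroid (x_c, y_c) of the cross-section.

vertical leg: A = 10 × 80 = 800.00, centroid at (5.00, 40.00).
horizontal leg: A = 50 × 24 = 1200.00, centroid at (35.00, 12.00).
ΣA = 2000.00 mm²
ΣAx_c = (800.00)(5.00) + (1200.00)(35.00) = 46000.00 mm³
ΣAy_c = (800.00)(40.00) + (1200.00)(12.00) = 46400.00 mm³
x_c = 46000.00 / 2000.00 = 23.00 mm
y_c = 46400.00 / 2000.00 = 23.20 mm

x_c = 23.00 mm, y_c = 23.20 mm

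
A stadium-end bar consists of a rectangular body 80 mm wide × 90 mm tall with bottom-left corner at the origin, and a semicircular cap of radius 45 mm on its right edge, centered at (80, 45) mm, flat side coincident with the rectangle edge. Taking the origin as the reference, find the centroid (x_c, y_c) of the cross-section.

x_c = 58.11 mm, y_c = 45.00 mm

Part | A | x̄ᵢ | ȳᵢ | A·x̄ᵢ | A·ȳᵢ
rectangular body | 7200.00 | 40.00 | 45.00 | 288000.00 | 324000.00
semicircular end | 3180.86 | 99.10 | 45.00 | 315219.00 | 143138.82
Σ | 10380.86 |  |  | 603219.00 | 467138.82
x_c = 603219.00 / 10380.86 = 58.11 mm
y_c = 467138.82 / 10380.86 = 45.00 mm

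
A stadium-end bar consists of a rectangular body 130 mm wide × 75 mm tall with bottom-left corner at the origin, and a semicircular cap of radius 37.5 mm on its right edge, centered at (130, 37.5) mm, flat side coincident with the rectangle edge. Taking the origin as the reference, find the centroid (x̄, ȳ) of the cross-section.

Part | A | x̄ᵢ | ȳᵢ | A·x̄ᵢ | A·ȳᵢ
rectangular body | 9750.00 | 65.00 | 37.50 | 633750.00 | 365625.00
semicircular end | 2208.93 | 145.92 | 37.50 | 322317.45 | 82834.96
Σ | 11958.93 |  |  | 956067.45 | 448459.96
x̄ = 956067.45 / 11958.93 = 79.95 mm
ȳ = 448459.96 / 11958.93 = 37.50 mm

x̄ = 79.95 mm, ȳ = 37.50 mm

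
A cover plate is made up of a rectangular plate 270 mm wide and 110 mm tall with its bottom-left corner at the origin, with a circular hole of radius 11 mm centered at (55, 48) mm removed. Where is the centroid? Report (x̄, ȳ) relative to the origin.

x̄ = 136.04 mm, ȳ = 55.09 mm

Part | A | x̄ᵢ | ȳᵢ | A·x̄ᵢ | A·ȳᵢ
plate | 29700.00 | 135.00 | 55.00 | 4009500.00 | 1633500.00
hole | -380.13 | 55.00 | 48.00 | -20907.30 | -18246.37
Σ | 29319.87 |  |  | 3988592.70 | 1615253.63
x̄ = 3988592.70 / 29319.87 = 136.04 mm
ȳ = 1615253.63 / 29319.87 = 55.09 mm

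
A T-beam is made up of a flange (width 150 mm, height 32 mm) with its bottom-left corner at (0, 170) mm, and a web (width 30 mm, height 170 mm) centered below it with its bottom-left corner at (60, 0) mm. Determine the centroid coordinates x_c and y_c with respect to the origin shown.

Part | A | x̄ᵢ | ȳᵢ | A·x̄ᵢ | A·ȳᵢ
web | 5100.00 | 75.00 | 85.00 | 382500.00 | 433500.00
flange | 4800.00 | 75.00 | 186.00 | 360000.00 | 892800.00
Σ | 9900.00 |  |  | 742500.00 | 1326300.00
x_c = 742500.00 / 9900.00 = 75.00 mm
y_c = 1326300.00 / 9900.00 = 133.97 mm

x_c = 75.00 mm, y_c = 133.97 mm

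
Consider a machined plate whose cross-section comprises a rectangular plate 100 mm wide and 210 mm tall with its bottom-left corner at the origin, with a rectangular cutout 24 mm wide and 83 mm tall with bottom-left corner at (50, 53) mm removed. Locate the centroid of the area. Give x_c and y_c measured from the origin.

x_c = 48.74 mm, y_c = 106.10 mm

plate: A = 100 × 210 = 21000.00, centroid at (50.00, 105.00).
hole: A = −(24 × 83) = -1992.00, centroid at (62.00, 94.50).
ΣA = 19008.00 mm²
ΣAx_c = (21000.00)(50.00) + (-1992.00)(62.00) = 926496.00 mm³
ΣAy_c = (21000.00)(105.00) + (-1992.00)(94.50) = 2016756.00 mm³
x_c = 926496.00 / 19008.00 = 48.74 mm
y_c = 2016756.00 / 19008.00 = 106.10 mm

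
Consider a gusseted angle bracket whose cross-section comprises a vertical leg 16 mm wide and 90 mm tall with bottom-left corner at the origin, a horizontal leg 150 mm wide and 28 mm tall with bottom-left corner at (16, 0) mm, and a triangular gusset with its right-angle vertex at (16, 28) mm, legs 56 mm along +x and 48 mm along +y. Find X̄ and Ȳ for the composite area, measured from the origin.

vertical leg: A = 16 × 90 = 1440.00, centroid at (8.00, 45.00).
horizontal leg: A = 150 × 28 = 4200.00, centroid at (91.00, 14.00).
gusset: A = ½·56·48 = 1344.00, centroid at (34.67, 44.00).
ΣA = 6984.00 mm², ΣAX̄ = 440312.00 mm³, ΣAȲ = 182736.00 mm³.
X̄ = 440312.00/6984.00 = 63.05 mm; Ȳ = 182736.00/6984.00 = 26.16 mm.

X̄ = 63.05 mm, Ȳ = 26.16 mm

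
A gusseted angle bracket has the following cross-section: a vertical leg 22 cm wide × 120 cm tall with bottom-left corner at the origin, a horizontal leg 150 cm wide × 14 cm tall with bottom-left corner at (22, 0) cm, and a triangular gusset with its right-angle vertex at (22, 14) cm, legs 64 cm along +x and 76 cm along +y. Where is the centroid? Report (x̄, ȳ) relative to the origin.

Part | A | x̄ᵢ | ȳᵢ | A·x̄ᵢ | A·ȳᵢ
vertical leg | 2640.00 | 11.00 | 60.00 | 29040.00 | 158400.00
horizontal leg | 2100.00 | 97.00 | 7.00 | 203700.00 | 14700.00
gusset | 2432.00 | 43.33 | 39.33 | 105386.67 | 95658.67
Σ | 7172.00 |  |  | 338126.67 | 268758.67
x̄ = 338126.67 / 7172.00 = 47.15 cm
ȳ = 268758.67 / 7172.00 = 37.47 cm

x̄ = 47.15 cm, ȳ = 37.47 cm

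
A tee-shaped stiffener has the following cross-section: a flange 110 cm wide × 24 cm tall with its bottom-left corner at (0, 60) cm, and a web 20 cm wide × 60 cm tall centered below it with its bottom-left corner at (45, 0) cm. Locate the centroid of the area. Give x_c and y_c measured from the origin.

web: A = 20 × 60 = 1200.00, centroid at (55.00, 30.00).
flange: A = 110 × 24 = 2640.00, centroid at (55.00, 72.00).
ΣA = 3840.00 cm², ΣAx_c = 211200.00 cm³, ΣAy_c = 226080.00 cm³.
x_c = 211200.00/3840.00 = 55.00 cm; y_c = 226080.00/3840.00 = 58.88 cm.

x_c = 55.00 cm, y_c = 58.88 cm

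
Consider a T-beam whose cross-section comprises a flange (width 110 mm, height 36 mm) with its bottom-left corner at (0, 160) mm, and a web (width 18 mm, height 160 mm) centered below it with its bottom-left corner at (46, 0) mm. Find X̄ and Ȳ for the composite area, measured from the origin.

web: A = 18 × 160 = 2880.00, centroid at (55.00, 80.00).
flange: A = 110 × 36 = 3960.00, centroid at (55.00, 178.00).
ΣA = 6840.00 mm², ΣAX̄ = 376200.00 mm³, ΣAȲ = 935280.00 mm³.
X̄ = 376200.00/6840.00 = 55.00 mm; Ȳ = 935280.00/6840.00 = 136.74 mm.

X̄ = 55.00 mm, Ȳ = 136.74 mm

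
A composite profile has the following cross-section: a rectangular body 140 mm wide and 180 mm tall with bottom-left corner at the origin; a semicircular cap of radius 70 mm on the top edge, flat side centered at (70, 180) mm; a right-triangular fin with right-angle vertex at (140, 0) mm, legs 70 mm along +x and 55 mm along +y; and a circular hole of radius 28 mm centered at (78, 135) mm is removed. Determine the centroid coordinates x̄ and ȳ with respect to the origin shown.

x̄ = 74.94 mm, ȳ = 110.79 mm

rectangular body: A = 140 × 180 = 25200.00, centroid at (70.00, 90.00).
semicircular top: A = ½π·70² = 7696.90, centroid at (70.00, 209.71).
triangular fin: A = ½·70·55 = 1925.00, centroid at (163.33, 18.33).
hole: A = −π·28² = -2463.01, centroid at (78.00, 135.00).
ΣA = 32358.89 mm²
ΣAx̄ = (25200.00)(70.00) + (7696.90)(70.00) + (1925.00)(163.33) + (-2463.01)(78.00) = 2425085.13 mm³
ΣAȳ = (25200.00)(90.00) + (7696.90)(209.71) + (1925.00)(18.33) + (-2463.01)(135.00) = 3584894.53 mm³
x̄ = 2425085.13 / 32358.89 = 74.94 mm
ȳ = 3584894.53 / 32358.89 = 110.79 mm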